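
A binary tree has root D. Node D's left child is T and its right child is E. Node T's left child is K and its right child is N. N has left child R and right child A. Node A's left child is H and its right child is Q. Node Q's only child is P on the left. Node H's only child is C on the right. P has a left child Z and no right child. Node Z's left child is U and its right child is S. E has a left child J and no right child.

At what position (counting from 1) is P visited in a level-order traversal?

Level-order visits nodes level by level from the root, left to right within each level.
Level 0: D
Level 1: T, E
Level 2: K, N, J
Level 3: R, A
Level 4: H, Q
Level 5: C, P
Level 6: Z
Level 7: U, S
Full level-order sequence: D, T, E, K, N, J, R, A, H, Q, C, P, Z, U, S.

12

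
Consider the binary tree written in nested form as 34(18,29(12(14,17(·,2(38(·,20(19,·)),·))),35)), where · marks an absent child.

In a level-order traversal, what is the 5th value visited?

35

Level-order visits nodes level by level from the root, left to right within each level.
Level 0: 34
Level 1: 18, 29
Level 2: 12, 35
Level 3: 14, 17
Level 4: 2
Level 5: 38
Level 6: 20
Level 7: 19
Full level-order sequence: 34, 18, 29, 12, 35, 14, 17, 2, 38, 20, 19.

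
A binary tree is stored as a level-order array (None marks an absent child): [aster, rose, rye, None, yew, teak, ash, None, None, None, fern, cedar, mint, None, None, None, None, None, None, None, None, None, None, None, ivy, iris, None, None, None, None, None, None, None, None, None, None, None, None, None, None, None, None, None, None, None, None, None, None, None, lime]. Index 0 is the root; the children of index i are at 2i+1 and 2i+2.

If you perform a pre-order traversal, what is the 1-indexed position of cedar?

7

Pre-order visits the node, then its left subtree, then its right subtree.
Visit aster.
At aster: go left to rose.
  Visit rose.
  At rose: no left child.
  At rose: go right to yew.
    Visit yew.
    At yew: no left child.
    At yew: go right to fern.
      fern is a leaf — visit fern.
At aster: go right to rye.
  Visit rye.
  At rye: go left to teak.
    Visit teak.
    At teak: go left to cedar.
      Visit cedar.
      At cedar: no left child.
      At cedar: go right to ivy.
        Visit ivy.
        At ivy: go left to lime.
          lime is a leaf — visit lime.
        At ivy: no right child.
    At teak: go right to mint.
      Visit mint.
      At mint: go left to iris.
        iris is a leaf — visit iris.
      At mint: no right child.
  At rye: go right to ash.
    ash is a leaf — visit ash.
Full pre-order sequence: aster, rose, yew, fern, rye, teak, cedar, ivy, lime, mint, iris, ash.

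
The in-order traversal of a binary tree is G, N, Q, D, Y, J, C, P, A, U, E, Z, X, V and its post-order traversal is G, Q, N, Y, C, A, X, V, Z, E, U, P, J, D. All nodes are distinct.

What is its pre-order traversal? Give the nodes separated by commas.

D, N, G, Q, J, Y, P, C, U, A, E, Z, V, X

The last element of post-order is the root; it splits in-order into left and right subtrees.
Root D: left subtree has 3 nodes {G, N, Q}, right has 10 {Y, J, C, P, A, U, E, Z, X, V}.
  Root N: left subtree has 1 node {G}, right has 1 {Q}.
  Root J: left subtree has 1 node {Y}, right has 8 {C, P, A, U, E, Z, X, V}.
    Root P: left subtree has 1 node {C}, right has 6 {A, U, E, Z, X, V}.
      Root U: left subtree has 1 node {A}, right has 4 {E, Z, X, V}.
        Root E: left subtree has 0 nodes { }, right has 3 {Z, X, V}.
          Root Z: left subtree has 0 nodes { }, right has 2 {X, V}.
            Root V: left subtree has 1 node {X}, right has 0 { }.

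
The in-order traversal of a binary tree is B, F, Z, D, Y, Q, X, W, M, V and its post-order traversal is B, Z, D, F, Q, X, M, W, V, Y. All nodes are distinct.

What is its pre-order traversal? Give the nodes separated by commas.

Y, F, B, D, Z, V, W, X, Q, M

The last element of post-order is the root; it splits in-order into left and right subtrees.
Root Y: left subtree has 4 nodes {B, F, Z, D}, right has 5 {Q, X, W, M, V}.
  Root F: left subtree has 1 node {B}, right has 2 {Z, D}.
    Root D: left subtree has 1 node {Z}, right has 0 { }.
  Root V: left subtree has 4 nodes {Q, X, W, M}, right has 0 { }.
    Root W: left subtree has 2 nodes {Q, X}, right has 1 {M}.
      Root X: left subtree has 1 node {Q}, right has 0 { }.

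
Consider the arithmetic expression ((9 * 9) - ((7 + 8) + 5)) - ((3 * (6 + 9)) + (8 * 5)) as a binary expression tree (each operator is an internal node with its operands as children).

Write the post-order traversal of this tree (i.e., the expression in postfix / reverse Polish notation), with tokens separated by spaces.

9 9 * 7 8 + 5 + - 3 6 9 + * 8 5 * + -

Post-order on an expression tree gives postfix notation: for each operator, emit left operand, right operand, then the operator.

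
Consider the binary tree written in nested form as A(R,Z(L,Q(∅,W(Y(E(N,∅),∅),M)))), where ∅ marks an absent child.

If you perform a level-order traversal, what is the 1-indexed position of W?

Level-order visits nodes level by level from the root, left to right within each level.
Level 0: A
Level 1: R, Z
Level 2: L, Q
Level 3: W
Level 4: Y, M
Level 5: E
Level 6: N
Full level-order sequence: A, R, Z, L, Q, W, Y, M, E, N.

6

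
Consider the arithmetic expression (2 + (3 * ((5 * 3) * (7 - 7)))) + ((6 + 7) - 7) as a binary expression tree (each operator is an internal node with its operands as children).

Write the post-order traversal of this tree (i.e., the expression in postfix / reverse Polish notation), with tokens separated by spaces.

Post-order on an expression tree gives postfix notation: for each operator, emit left operand, right operand, then the operator.

2 3 5 3 * 7 7 - * * + 6 7 + 7 - +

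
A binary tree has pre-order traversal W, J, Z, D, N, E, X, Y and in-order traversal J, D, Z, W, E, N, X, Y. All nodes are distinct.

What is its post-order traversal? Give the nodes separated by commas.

The first element of pre-order is the root; it splits in-order into left and right subtrees.
Root W: left subtree has 3 nodes {J, D, Z}, right has 4 {E, N, X, Y}.
  Root J: left subtree has 0 nodes { }, right has 2 {D, Z}.
    Root Z: left subtree has 1 node {D}, right has 0 { }.
  Root N: left subtree has 1 node {E}, right has 2 {X, Y}.
    Root X: left subtree has 0 nodes { }, right has 1 {Y}.

D, Z, J, E, Y, X, N, W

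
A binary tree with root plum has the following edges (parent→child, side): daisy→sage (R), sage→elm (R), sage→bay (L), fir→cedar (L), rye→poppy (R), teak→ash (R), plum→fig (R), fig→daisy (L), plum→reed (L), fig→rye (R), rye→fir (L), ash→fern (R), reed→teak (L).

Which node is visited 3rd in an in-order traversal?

fern

In-order visits the left subtree, then the node, then the right subtree.
At plum: go left to reed.
  At reed: go left to teak.
    At teak: no left child.
    Visit teak.
    At teak: go right to ash.
      At ash: no left child.
      Visit ash.
      At ash: go right to fern.
        fern is a leaf — visit fern.
  Visit reed.
  At reed: no right child.
Visit plum.
At plum: go right to fig.
  At fig: go left to daisy.
    At daisy: no left child.
    Visit daisy.
    At daisy: go right to sage.
      At sage: go left to bay.
        bay is a leaf — visit bay.
      Visit sage.
      At sage: go right to elm.
        elm is a leaf — visit elm.
  Visit fig.
  At fig: go right to rye.
    At rye: go left to fir.
      At fir: go left to cedar.
        cedar is a leaf — visit cedar.
      Visit fir.
      At fir: no right child.
    Visit rye.
    At rye: go right to poppy.
      poppy is a leaf — visit poppy.
Full in-order sequence: teak, ash, fern, reed, plum, daisy, bay, sage, elm, fig, cedar, fir, rye, poppy.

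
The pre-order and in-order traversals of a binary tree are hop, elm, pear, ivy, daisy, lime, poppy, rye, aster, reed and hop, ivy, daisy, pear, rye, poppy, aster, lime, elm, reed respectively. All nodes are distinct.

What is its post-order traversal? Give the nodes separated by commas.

daisy, ivy, rye, aster, poppy, lime, pear, reed, elm, hop

The first element of pre-order is the root; it splits in-order into left and right subtrees.
Root hop: left subtree has 0 nodes { }, right has 9 {ivy, daisy, pear, rye, poppy, aster, lime, elm, reed}.
  Root elm: left subtree has 7 nodes {ivy, daisy, pear, rye, poppy, aster, lime}, right has 1 {reed}.
    Root pear: left subtree has 2 nodes {ivy, daisy}, right has 4 {rye, poppy, aster, lime}.
      Root ivy: left subtree has 0 nodes { }, right has 1 {daisy}.
      Root lime: left subtree has 3 nodes {rye, poppy, aster}, right has 0 { }.
        Root poppy: left subtree has 1 node {rye}, right has 1 {aster}.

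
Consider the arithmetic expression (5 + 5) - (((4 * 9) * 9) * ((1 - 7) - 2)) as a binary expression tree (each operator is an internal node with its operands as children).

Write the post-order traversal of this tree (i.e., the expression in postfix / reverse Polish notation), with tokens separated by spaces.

Post-order on an expression tree gives postfix notation: for each operator, emit left operand, right operand, then the operator.

5 5 + 4 9 * 9 * 1 7 - 2 - * -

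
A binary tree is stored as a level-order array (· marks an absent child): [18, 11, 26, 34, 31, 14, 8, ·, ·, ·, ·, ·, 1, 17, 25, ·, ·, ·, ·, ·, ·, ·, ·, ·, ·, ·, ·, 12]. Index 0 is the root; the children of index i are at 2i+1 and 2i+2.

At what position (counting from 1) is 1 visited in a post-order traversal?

Post-order visits the left subtree, then the right subtree, then the node.
At 18: go left to 11.
  At 11: go left to 34.
    34 is a leaf — visit 34.
  At 11: go right to 31.
    31 is a leaf — visit 31.
  Visit 11.
At 18: go right to 26.
  At 26: go left to 14.
    At 14: no left child.
    At 14: go right to 1.
      1 is a leaf — visit 1.
    Visit 14.
  At 26: go right to 8.
    At 8: go left to 17.
      At 17: go left to 12.
        12 is a leaf — visit 12.
      At 17: no right child.
      Visit 17.
    At 8: go right to 25.
      25 is a leaf — visit 25.
    Visit 8.
  Visit 26.
Visit 18.
Full post-order sequence: 34, 31, 11, 1, 14, 12, 17, 25, 8, 26, 18.

4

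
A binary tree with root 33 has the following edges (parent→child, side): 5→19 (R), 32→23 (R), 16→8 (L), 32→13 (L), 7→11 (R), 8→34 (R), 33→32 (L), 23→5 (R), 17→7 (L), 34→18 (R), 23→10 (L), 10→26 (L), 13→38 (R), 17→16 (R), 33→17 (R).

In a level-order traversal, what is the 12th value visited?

8

Level-order visits nodes level by level from the root, left to right within each level.
Level 0: 33
Level 1: 32, 17
Level 2: 13, 23, 7, 16
Level 3: 38, 10, 5, 11, 8
Level 4: 26, 19, 34
Level 5: 18
Full level-order sequence: 33, 32, 17, 13, 23, 7, 16, 38, 10, 5, 11, 8, 26, 19, 34, 18.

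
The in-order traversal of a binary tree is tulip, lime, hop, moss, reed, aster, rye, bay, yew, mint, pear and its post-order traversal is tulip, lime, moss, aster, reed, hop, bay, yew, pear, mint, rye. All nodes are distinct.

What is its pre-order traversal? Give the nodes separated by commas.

rye, hop, lime, tulip, reed, moss, aster, mint, yew, bay, pear

The last element of post-order is the root; it splits in-order into left and right subtrees.
Root rye: left subtree has 6 nodes {tulip, lime, hop, moss, reed, aster}, right has 4 {bay, yew, mint, pear}.
  Root hop: left subtree has 2 nodes {tulip, lime}, right has 3 {moss, reed, aster}.
    Root lime: left subtree has 1 node {tulip}, right has 0 { }.
    Root reed: left subtree has 1 node {moss}, right has 1 {aster}.
  Root mint: left subtree has 2 nodes {bay, yew}, right has 1 {pear}.
    Root yew: left subtree has 1 node {bay}, right has 0 { }.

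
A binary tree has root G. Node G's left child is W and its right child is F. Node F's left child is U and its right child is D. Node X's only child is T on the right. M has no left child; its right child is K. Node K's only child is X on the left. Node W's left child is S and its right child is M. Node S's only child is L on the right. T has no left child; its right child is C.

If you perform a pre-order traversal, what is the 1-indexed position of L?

Pre-order visits the node, then its left subtree, then its right subtree.
Visit G.
At G: go left to W.
  Visit W.
  At W: go left to S.
    Visit S.
    At S: no left child.
    At S: go right to L.
      L is a leaf — visit L.
  At W: go right to M.
    Visit M.
    At M: no left child.
    At M: go right to K.
      Visit K.
      At K: go left to X.
        Visit X.
        At X: no left child.
        At X: go right to T.
          Visit T.
          At T: no left child.
          At T: go right to C.
            C is a leaf — visit C.
      At K: no right child.
At G: go right to F.
  Visit F.
  At F: go left to U.
    U is a leaf — visit U.
  At F: go right to D.
    D is a leaf — visit D.
Full pre-order sequence: G, W, S, L, M, K, X, T, C, F, U, D.

4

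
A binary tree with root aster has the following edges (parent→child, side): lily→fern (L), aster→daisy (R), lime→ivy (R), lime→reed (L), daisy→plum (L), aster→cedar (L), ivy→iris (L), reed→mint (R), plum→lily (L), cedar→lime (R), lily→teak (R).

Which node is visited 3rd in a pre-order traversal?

Pre-order visits the node, then its left subtree, then its right subtree.
Visit aster.
At aster: go left to cedar.
  Visit cedar.
  At cedar: no left child.
  At cedar: go right to lime.
    Visit lime.
    At lime: go left to reed.
      Visit reed.
      At reed: no left child.
      At reed: go right to mint.
        mint is a leaf — visit mint.
    At lime: go right to ivy.
      Visit ivy.
      At ivy: go left to iris.
        iris is a leaf — visit iris.
      At ivy: no right child.
At aster: go right to daisy.
  Visit daisy.
  At daisy: go left to plum.
    Visit plum.
    At plum: go left to lily.
      Visit lily.
      At lily: go left to fern.
        fern is a leaf — visit fern.
      At lily: go right to teak.
        teak is a leaf — visit teak.
    At plum: no right child.
  At daisy: no right child.
Full pre-order sequence: aster, cedar, lime, reed, mint, ivy, iris, daisy, plum, lily, fern, teak.

lime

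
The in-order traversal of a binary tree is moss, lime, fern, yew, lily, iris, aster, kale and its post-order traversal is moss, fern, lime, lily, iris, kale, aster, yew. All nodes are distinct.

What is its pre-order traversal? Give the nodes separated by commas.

The last element of post-order is the root; it splits in-order into left and right subtrees.
Root yew: left subtree has 3 nodes {moss, lime, fern}, right has 4 {lily, iris, aster, kale}.
  Root lime: left subtree has 1 node {moss}, right has 1 {fern}.
  Root aster: left subtree has 2 nodes {lily, iris}, right has 1 {kale}.
    Root iris: left subtree has 1 node {lily}, right has 0 { }.

yew, lime, moss, fern, aster, iris, lily, kale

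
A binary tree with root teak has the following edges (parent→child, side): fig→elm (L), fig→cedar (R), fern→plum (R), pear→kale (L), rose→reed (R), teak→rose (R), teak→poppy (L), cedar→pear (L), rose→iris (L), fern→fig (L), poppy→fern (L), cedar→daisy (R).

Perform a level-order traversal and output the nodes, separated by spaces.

Level-order visits nodes level by level from the root, left to right within each level.
Level 0: teak
Level 1: poppy, rose
Level 2: fern, iris, reed
Level 3: fig, plum
Level 4: elm, cedar
Level 5: pear, daisy
Level 6: kale

teak poppy rose fern iris reed fig plum elm cedar pear daisy kale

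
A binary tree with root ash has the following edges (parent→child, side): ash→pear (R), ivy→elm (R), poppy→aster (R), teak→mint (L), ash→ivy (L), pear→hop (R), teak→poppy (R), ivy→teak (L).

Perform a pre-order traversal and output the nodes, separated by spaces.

Pre-order visits the node, then its left subtree, then its right subtree.
Visit ash.
At ash: go left to ivy.
  Visit ivy.
  At ivy: go left to teak.
    Visit teak.
    At teak: go left to mint.
      mint is a leaf — visit mint.
    At teak: go right to poppy.
      Visit poppy.
      At poppy: no left child.
      At poppy: go right to aster.
        aster is a leaf — visit aster.
  At ivy: go right to elm.
    elm is a leaf — visit elm.
At ash: go right to pear.
  Visit pear.
  At pear: no left child.
  At pear: go right to hop.
    hop is a leaf — visit hop.

ash ivy teak mint poppy aster elm pear hop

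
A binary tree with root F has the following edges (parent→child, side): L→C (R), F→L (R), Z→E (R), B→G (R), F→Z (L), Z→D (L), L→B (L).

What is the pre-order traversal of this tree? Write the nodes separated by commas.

Pre-order visits the node, then its left subtree, then its right subtree.
Visit F.
At F: go left to Z.
  Visit Z.
  At Z: go left to D.
    D is a leaf — visit D.
  At Z: go right to E.
    E is a leaf — visit E.
At F: go right to L.
  Visit L.
  At L: go left to B.
    Visit B.
    At B: no left child.
    At B: go right to G.
      G is a leaf — visit G.
  At L: go right to C.
    C is a leaf — visit C.

F, Z, D, E, L, B, G, C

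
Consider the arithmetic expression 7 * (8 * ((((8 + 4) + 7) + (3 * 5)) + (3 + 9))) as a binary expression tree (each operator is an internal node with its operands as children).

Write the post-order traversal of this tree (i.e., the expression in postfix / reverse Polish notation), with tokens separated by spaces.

Post-order on an expression tree gives postfix notation: for each operator, emit left operand, right operand, then the operator.

7 8 8 4 + 7 + 3 5 * + 3 9 + + * *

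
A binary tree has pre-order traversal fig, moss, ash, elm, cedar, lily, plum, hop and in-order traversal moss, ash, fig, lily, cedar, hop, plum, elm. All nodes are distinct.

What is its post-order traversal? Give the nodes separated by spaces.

The first element of pre-order is the root; it splits in-order into left and right subtrees.
Root fig: left subtree has 2 nodes {moss, ash}, right has 5 {lily, cedar, hop, plum, elm}.
  Root moss: left subtree has 0 nodes { }, right has 1 {ash}.
  Root elm: left subtree has 4 nodes {lily, cedar, hop, plum}, right has 0 { }.
    Root cedar: left subtree has 1 node {lily}, right has 2 {hop, plum}.
      Root plum: left subtree has 1 node {hop}, right has 0 { }.

ash moss lily hop plum cedar elm fig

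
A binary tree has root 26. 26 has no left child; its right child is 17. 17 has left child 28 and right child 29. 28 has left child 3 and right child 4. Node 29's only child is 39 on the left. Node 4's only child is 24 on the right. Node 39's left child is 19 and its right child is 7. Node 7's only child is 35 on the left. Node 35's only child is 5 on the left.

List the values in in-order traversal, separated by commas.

In-order visits the left subtree, then the node, then the right subtree.
At 26: no left child.
Visit 26.
At 26: go right to 17.
  At 17: go left to 28.
    At 28: go left to 3.
      3 is a leaf — visit 3.
    Visit 28.
    At 28: go right to 4.
      At 4: no left child.
      Visit 4.
      At 4: go right to 24.
        24 is a leaf — visit 24.
  Visit 17.
  At 17: go right to 29.
    At 29: go left to 39.
      At 39: go left to 19.
        19 is a leaf — visit 19.
      Visit 39.
      At 39: go right to 7.
        At 7: go left to 35.
          At 35: go left to 5.
            5 is a leaf — visit 5.
          Visit 35.
          At 35: no right child.
        Visit 7.
        At 7: no right child.
    Visit 29.
    At 29: no right child.

26, 3, 28, 4, 24, 17, 19, 39, 5, 35, 7, 29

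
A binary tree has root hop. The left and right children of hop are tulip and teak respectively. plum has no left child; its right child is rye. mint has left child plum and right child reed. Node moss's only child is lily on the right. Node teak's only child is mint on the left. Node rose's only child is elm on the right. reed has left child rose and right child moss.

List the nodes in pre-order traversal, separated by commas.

Pre-order visits the node, then its left subtree, then its right subtree.
Visit hop.
At hop: go left to tulip.
  tulip is a leaf — visit tulip.
At hop: go right to teak.
  Visit teak.
  At teak: go left to mint.
    Visit mint.
    At mint: go left to plum.
      Visit plum.
      At plum: no left child.
      At plum: go right to rye.
        rye is a leaf — visit rye.
    At mint: go right to reed.
      Visit reed.
      At reed: go left to rose.
        Visit rose.
        At rose: no left child.
        At rose: go right to elm.
          elm is a leaf — visit elm.
      At reed: go right to moss.
        Visit moss.
        At moss: no left child.
        At moss: go right to lily.
          lily is a leaf — visit lily.
  At teak: no right child.

hop, tulip, teak, mint, plum, rye, reed, rose, elm, moss, lily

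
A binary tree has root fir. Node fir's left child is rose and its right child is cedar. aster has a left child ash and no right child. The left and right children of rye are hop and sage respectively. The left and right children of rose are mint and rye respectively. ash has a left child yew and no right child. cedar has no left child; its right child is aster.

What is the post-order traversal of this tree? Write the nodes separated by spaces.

mint hop sage rye rose yew ash aster cedar fir

Post-order visits the left subtree, then the right subtree, then the node.
At fir: go left to rose.
  At rose: go left to mint.
    mint is a leaf — visit mint.
  At rose: go right to rye.
    At rye: go left to hop.
      hop is a leaf — visit hop.
    At rye: go right to sage.
      sage is a leaf — visit sage.
    Visit rye.
  Visit rose.
At fir: go right to cedar.
  At cedar: no left child.
  At cedar: go right to aster.
    At aster: go left to ash.
      At ash: go left to yew.
        yew is a leaf — visit yew.
      At ash: no right child.
      Visit ash.
    At aster: no right child.
    Visit aster.
  Visit cedar.
Visit fir.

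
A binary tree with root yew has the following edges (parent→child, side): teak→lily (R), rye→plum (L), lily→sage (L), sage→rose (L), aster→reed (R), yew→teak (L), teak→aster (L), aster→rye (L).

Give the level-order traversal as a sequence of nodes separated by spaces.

yew teak aster lily rye reed sage plum rose

Level-order visits nodes level by level from the root, left to right within each level.
Level 0: yew
Level 1: teak
Level 2: aster, lily
Level 3: rye, reed, sage
Level 4: plum, rose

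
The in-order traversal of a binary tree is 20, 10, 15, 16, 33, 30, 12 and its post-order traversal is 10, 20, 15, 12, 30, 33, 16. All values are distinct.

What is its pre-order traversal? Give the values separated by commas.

The last element of post-order is the root; it splits in-order into left and right subtrees.
Root 16: left subtree has 3 nodes {20, 10, 15}, right has 3 {33, 30, 12}.
  Root 15: left subtree has 2 nodes {20, 10}, right has 0 { }.
    Root 20: left subtree has 0 nodes { }, right has 1 {10}.
  Root 33: left subtree has 0 nodes { }, right has 2 {30, 12}.
    Root 30: left subtree has 0 nodes { }, right has 1 {12}.

16, 15, 20, 10, 33, 30, 12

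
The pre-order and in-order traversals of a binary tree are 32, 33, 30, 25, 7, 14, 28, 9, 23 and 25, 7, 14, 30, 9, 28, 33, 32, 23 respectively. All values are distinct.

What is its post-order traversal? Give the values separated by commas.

14, 7, 25, 9, 28, 30, 33, 23, 32

The first element of pre-order is the root; it splits in-order into left and right subtrees.
Root 32: left subtree has 7 nodes {25, 7, 14, 30, 9, 28, 33}, right has 1 {23}.
  Root 33: left subtree has 6 nodes {25, 7, 14, 30, 9, 28}, right has 0 { }.
    Root 30: left subtree has 3 nodes {25, 7, 14}, right has 2 {9, 28}.
      Root 25: left subtree has 0 nodes { }, right has 2 {7, 14}.
        Root 7: left subtree has 0 nodes { }, right has 1 {14}.
      Root 28: left subtree has 1 node {9}, right has 0 { }.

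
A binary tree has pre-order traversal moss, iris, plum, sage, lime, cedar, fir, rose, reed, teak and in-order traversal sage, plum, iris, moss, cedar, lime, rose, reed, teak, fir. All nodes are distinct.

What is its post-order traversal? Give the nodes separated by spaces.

The first element of pre-order is the root; it splits in-order into left and right subtrees.
Root moss: left subtree has 3 nodes {sage, plum, iris}, right has 6 {cedar, lime, rose, reed, teak, fir}.
  Root iris: left subtree has 2 nodes {sage, plum}, right has 0 { }.
    Root plum: left subtree has 1 node {sage}, right has 0 { }.
  Root lime: left subtree has 1 node {cedar}, right has 4 {rose, reed, teak, fir}.
    Root fir: left subtree has 3 nodes {rose, reed, teak}, right has 0 { }.
      Root rose: left subtree has 0 nodes { }, right has 2 {reed, teak}.
        Root reed: left subtree has 0 nodes { }, right has 1 {teak}.

sage plum iris cedar teak reed rose fir lime moss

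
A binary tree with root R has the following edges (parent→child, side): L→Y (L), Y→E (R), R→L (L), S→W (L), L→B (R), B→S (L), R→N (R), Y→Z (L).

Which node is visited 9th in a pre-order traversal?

N

Pre-order visits the node, then its left subtree, then its right subtree.
Visit R.
At R: go left to L.
  Visit L.
  At L: go left to Y.
    Visit Y.
    At Y: go left to Z.
      Z is a leaf — visit Z.
    At Y: go right to E.
      E is a leaf — visit E.
  At L: go right to B.
    Visit B.
    At B: go left to S.
      Visit S.
      At S: go left to W.
        W is a leaf — visit W.
      At S: no right child.
    At B: no right child.
At R: go right to N.
  N is a leaf — visit N.
Full pre-order sequence: R, L, Y, Z, E, B, S, W, N.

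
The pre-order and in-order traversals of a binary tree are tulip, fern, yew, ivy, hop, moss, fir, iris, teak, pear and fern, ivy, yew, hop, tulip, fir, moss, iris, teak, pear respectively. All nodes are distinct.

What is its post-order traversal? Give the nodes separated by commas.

ivy, hop, yew, fern, fir, pear, teak, iris, moss, tulip

The first element of pre-order is the root; it splits in-order into left and right subtrees.
Root tulip: left subtree has 4 nodes {fern, ivy, yew, hop}, right has 5 {fir, moss, iris, teak, pear}.
  Root fern: left subtree has 0 nodes { }, right has 3 {ivy, yew, hop}.
    Root yew: left subtree has 1 node {ivy}, right has 1 {hop}.
  Root moss: left subtree has 1 node {fir}, right has 3 {iris, teak, pear}.
    Root iris: left subtree has 0 nodes { }, right has 2 {teak, pear}.
      Root teak: left subtree has 0 nodes { }, right has 1 {pear}.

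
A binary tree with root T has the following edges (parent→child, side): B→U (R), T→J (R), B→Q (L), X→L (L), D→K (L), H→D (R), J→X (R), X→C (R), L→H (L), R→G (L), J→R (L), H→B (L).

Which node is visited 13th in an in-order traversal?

In-order visits the left subtree, then the node, then the right subtree.
At T: no left child.
Visit T.
At T: go right to J.
  At J: go left to R.
    At R: go left to G.
      G is a leaf — visit G.
    Visit R.
    At R: no right child.
  Visit J.
  At J: go right to X.
    At X: go left to L.
      At L: go left to H.
        At H: go left to B.
          At B: go left to Q.
            Q is a leaf — visit Q.
          Visit B.
          At B: go right to U.
            U is a leaf — visit U.
        Visit H.
        At H: go right to D.
          At D: go left to K.
            K is a leaf — visit K.
          Visit D.
          At D: no right child.
      Visit L.
      At L: no right child.
    Visit X.
    At X: go right to C.
      C is a leaf — visit C.
Full in-order sequence: T, G, R, J, Q, B, U, H, K, D, L, X, C.

C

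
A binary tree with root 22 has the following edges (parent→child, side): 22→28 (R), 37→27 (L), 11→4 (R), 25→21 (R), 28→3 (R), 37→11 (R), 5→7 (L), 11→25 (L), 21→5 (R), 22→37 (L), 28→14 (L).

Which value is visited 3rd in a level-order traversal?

28

Level-order visits nodes level by level from the root, left to right within each level.
Level 0: 22
Level 1: 37, 28
Level 2: 27, 11, 14, 3
Level 3: 25, 4
Level 4: 21
Level 5: 5
Level 6: 7
Full level-order sequence: 22, 37, 28, 27, 11, 14, 3, 25, 4, 21, 5, 7.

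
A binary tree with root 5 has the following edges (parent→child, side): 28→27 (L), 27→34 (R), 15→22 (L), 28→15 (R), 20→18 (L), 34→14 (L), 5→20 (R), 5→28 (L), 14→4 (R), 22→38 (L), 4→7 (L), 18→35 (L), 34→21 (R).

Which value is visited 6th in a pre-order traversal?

4

Pre-order visits the node, then its left subtree, then its right subtree.
Visit 5.
At 5: go left to 28.
  Visit 28.
  At 28: go left to 27.
    Visit 27.
    At 27: no left child.
    At 27: go right to 34.
      Visit 34.
      At 34: go left to 14.
        Visit 14.
        At 14: no left child.
        At 14: go right to 4.
          Visit 4.
          At 4: go left to 7.
            7 is a leaf — visit 7.
          At 4: no right child.
      At 34: go right to 21.
        21 is a leaf — visit 21.
  At 28: go right to 15.
    Visit 15.
    At 15: go left to 22.
      Visit 22.
      At 22: go left to 38.
        38 is a leaf — visit 38.
      At 22: no right child.
    At 15: no right child.
At 5: go right to 20.
  Visit 20.
  At 20: go left to 18.
    Visit 18.
    At 18: go left to 35.
      35 is a leaf — visit 35.
    At 18: no right child.
  At 20: no right child.
Full pre-order sequence: 5, 28, 27, 34, 14, 4, 7, 21, 15, 22, 38, 20, 18, 35.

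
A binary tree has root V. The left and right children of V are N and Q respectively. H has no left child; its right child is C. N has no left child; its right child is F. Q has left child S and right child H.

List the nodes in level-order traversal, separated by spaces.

Level-order visits nodes level by level from the root, left to right within each level.
Level 0: V
Level 1: N, Q
Level 2: F, S, H
Level 3: C

V N Q F S H C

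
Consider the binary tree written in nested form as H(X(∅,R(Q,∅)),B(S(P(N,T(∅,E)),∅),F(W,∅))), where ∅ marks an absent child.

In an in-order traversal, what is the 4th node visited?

In-order visits the left subtree, then the node, then the right subtree.
At H: go left to X.
  At X: no left child.
  Visit X.
  At X: go right to R.
    At R: go left to Q.
      Q is a leaf — visit Q.
    Visit R.
    At R: no right child.
Visit H.
At H: go right to B.
  At B: go left to S.
    At S: go left to P.
      At P: go left to N.
        N is a leaf — visit N.
      Visit P.
      At P: go right to T.
        At T: no left child.
        Visit T.
        At T: go right to E.
          E is a leaf — visit E.
    Visit S.
    At S: no right child.
  Visit B.
  At B: go right to F.
    At F: go left to W.
      W is a leaf — visit W.
    Visit F.
    At F: no right child.
Full in-order sequence: X, Q, R, H, N, P, T, E, S, B, W, F.

H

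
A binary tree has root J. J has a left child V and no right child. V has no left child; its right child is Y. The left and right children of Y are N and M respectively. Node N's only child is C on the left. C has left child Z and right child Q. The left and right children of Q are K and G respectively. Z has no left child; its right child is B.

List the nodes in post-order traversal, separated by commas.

B, Z, K, G, Q, C, N, M, Y, V, J

Post-order visits the left subtree, then the right subtree, then the node.
At J: go left to V.
  At V: no left child.
  At V: go right to Y.
    At Y: go left to N.
      At N: go left to C.
        At C: go left to Z.
          At Z: no left child.
          At Z: go right to B.
            B is a leaf — visit B.
          Visit Z.
        At C: go right to Q.
          At Q: go left to K.
            K is a leaf — visit K.
          At Q: go right to G.
            G is a leaf — visit G.
          Visit Q.
        Visit C.
      At N: no right child.
      Visit N.
    At Y: go right to M.
      M is a leaf — visit M.
    Visit Y.
  Visit V.
At J: no right child.
Visit J.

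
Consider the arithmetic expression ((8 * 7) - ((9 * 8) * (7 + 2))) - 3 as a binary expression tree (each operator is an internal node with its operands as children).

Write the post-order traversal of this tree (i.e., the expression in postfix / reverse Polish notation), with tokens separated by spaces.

8 7 * 9 8 * 7 2 + * - 3 -

Post-order on an expression tree gives postfix notation: for each operator, emit left operand, right operand, then the operator.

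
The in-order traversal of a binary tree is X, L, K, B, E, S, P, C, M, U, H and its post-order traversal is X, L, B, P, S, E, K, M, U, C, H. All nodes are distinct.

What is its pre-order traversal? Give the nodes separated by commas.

The last element of post-order is the root; it splits in-order into left and right subtrees.
Root H: left subtree has 10 nodes {X, L, K, B, E, S, P, C, M, U}, right has 0 { }.
  Root C: left subtree has 7 nodes {X, L, K, B, E, S, P}, right has 2 {M, U}.
    Root K: left subtree has 2 nodes {X, L}, right has 4 {B, E, S, P}.
      Root L: left subtree has 1 node {X}, right has 0 { }.
      Root E: left subtree has 1 node {B}, right has 2 {S, P}.
        Root S: left subtree has 0 nodes { }, right has 1 {P}.
    Root U: left subtree has 1 node {M}, right has 0 { }.

H, C, K, L, X, E, B, S, P, U, M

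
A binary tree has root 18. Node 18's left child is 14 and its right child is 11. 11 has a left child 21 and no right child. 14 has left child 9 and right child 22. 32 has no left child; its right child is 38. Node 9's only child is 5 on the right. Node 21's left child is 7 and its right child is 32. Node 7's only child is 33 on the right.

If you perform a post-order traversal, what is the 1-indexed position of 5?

Post-order visits the left subtree, then the right subtree, then the node.
At 18: go left to 14.
  At 14: go left to 9.
    At 9: no left child.
    At 9: go right to 5.
      5 is a leaf — visit 5.
    Visit 9.
  At 14: go right to 22.
    22 is a leaf — visit 22.
  Visit 14.
At 18: go right to 11.
  At 11: go left to 21.
    At 21: go left to 7.
      At 7: no left child.
      At 7: go right to 33.
        33 is a leaf — visit 33.
      Visit 7.
    At 21: go right to 32.
      At 32: no left child.
      At 32: go right to 38.
        38 is a leaf — visit 38.
      Visit 32.
    Visit 21.
  At 11: no right child.
  Visit 11.
Visit 18.
Full post-order sequence: 5, 9, 22, 14, 33, 7, 38, 32, 21, 11, 18.

1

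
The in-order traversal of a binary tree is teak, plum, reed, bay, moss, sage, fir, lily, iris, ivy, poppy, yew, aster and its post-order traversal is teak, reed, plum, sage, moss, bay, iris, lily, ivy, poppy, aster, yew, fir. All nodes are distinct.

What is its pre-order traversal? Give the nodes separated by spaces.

fir bay plum teak reed moss sage yew poppy ivy lily iris aster

The last element of post-order is the root; it splits in-order into left and right subtrees.
Root fir: left subtree has 6 nodes {teak, plum, reed, bay, moss, sage}, right has 6 {lily, iris, ivy, poppy, yew, aster}.
  Root bay: left subtree has 3 nodes {teak, plum, reed}, right has 2 {moss, sage}.
    Root plum: left subtree has 1 node {teak}, right has 1 {reed}.
    Root moss: left subtree has 0 nodes { }, right has 1 {sage}.
  Root yew: left subtree has 4 nodes {lily, iris, ivy, poppy}, right has 1 {aster}.
    Root poppy: left subtree has 3 nodes {lily, iris, ivy}, right has 0 { }.
      Root ivy: left subtree has 2 nodes {lily, iris}, right has 0 { }.
        Root lily: left subtree has 0 nodes { }, right has 1 {iris}.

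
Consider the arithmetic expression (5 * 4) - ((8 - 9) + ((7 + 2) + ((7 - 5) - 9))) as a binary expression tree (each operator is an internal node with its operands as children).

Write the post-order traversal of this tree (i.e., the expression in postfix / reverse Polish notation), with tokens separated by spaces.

Post-order on an expression tree gives postfix notation: for each operator, emit left operand, right operand, then the operator.

5 4 * 8 9 - 7 2 + 7 5 - 9 - + + -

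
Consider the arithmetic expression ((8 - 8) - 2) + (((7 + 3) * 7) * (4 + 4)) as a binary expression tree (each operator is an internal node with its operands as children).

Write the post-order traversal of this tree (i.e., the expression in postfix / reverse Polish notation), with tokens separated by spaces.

8 8 - 2 - 7 3 + 7 * 4 4 + * +

Post-order on an expression tree gives postfix notation: for each operator, emit left operand, right operand, then the operator.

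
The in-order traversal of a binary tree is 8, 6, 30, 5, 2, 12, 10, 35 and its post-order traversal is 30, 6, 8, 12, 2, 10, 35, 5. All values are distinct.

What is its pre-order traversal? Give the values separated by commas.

5, 8, 6, 30, 35, 10, 2, 12

The last element of post-order is the root; it splits in-order into left and right subtrees.
Root 5: left subtree has 3 nodes {8, 6, 30}, right has 4 {2, 12, 10, 35}.
  Root 8: left subtree has 0 nodes { }, right has 2 {6, 30}.
    Root 6: left subtree has 0 nodes { }, right has 1 {30}.
  Root 35: left subtree has 3 nodes {2, 12, 10}, right has 0 { }.
    Root 10: left subtree has 2 nodes {2, 12}, right has 0 { }.
      Root 2: left subtree has 0 nodes { }, right has 1 {12}.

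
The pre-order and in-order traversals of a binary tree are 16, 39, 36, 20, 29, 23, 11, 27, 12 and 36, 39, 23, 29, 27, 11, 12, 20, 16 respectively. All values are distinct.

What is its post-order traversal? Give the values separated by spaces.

The first element of pre-order is the root; it splits in-order into left and right subtrees.
Root 16: left subtree has 8 nodes {36, 39, 23, 29, 27, 11, 12, 20}, right has 0 { }.
  Root 39: left subtree has 1 node {36}, right has 6 {23, 29, 27, 11, 12, 20}.
    Root 20: left subtree has 5 nodes {23, 29, 27, 11, 12}, right has 0 { }.
      Root 29: left subtree has 1 node {23}, right has 3 {27, 11, 12}.
        Root 11: left subtree has 1 node {27}, right has 1 {12}.

36 23 27 12 11 29 20 39 16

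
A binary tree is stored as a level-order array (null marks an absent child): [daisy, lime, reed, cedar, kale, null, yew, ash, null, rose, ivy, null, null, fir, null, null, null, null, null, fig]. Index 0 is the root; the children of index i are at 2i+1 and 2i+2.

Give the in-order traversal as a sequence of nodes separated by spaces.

In-order visits the left subtree, then the node, then the right subtree.
At daisy: go left to lime.
  At lime: go left to cedar.
    At cedar: go left to ash.
      ash is a leaf — visit ash.
    Visit cedar.
    At cedar: no right child.
  Visit lime.
  At lime: go right to kale.
    At kale: go left to rose.
      At rose: go left to fig.
        fig is a leaf — visit fig.
      Visit rose.
      At rose: no right child.
    Visit kale.
    At kale: go right to ivy.
      ivy is a leaf — visit ivy.
Visit daisy.
At daisy: go right to reed.
  At reed: no left child.
  Visit reed.
  At reed: go right to yew.
    At yew: go left to fir.
      fir is a leaf — visit fir.
    Visit yew.
    At yew: no right child.

ash cedar lime fig rose kale ivy daisy reed fir yew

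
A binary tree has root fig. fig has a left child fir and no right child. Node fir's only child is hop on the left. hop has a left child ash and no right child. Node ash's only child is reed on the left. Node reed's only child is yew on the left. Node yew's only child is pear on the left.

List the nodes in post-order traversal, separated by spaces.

pear yew reed ash hop fir fig

Post-order visits the left subtree, then the right subtree, then the node.
At fig: go left to fir.
  At fir: go left to hop.
    At hop: go left to ash.
      At ash: go left to reed.
        At reed: go left to yew.
          At yew: go left to pear.
            pear is a leaf — visit pear.
          At yew: no right child.
          Visit yew.
        At reed: no right child.
        Visit reed.
      At ash: no right child.
      Visit ash.
    At hop: no right child.
    Visit hop.
  At fir: no right child.
  Visit fir.
At fig: no right child.
Visit fig.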